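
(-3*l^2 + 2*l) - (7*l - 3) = -3*l^2 - 5*l + 3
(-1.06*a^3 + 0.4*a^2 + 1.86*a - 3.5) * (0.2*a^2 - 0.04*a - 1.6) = -0.212*a^5 + 0.1224*a^4 + 2.052*a^3 - 1.4144*a^2 - 2.836*a + 5.6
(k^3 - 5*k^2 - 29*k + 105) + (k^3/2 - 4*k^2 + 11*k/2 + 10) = 3*k^3/2 - 9*k^2 - 47*k/2 + 115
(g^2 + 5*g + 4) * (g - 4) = g^3 + g^2 - 16*g - 16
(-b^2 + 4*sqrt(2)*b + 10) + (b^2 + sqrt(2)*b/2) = 9*sqrt(2)*b/2 + 10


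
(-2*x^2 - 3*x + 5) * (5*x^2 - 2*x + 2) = -10*x^4 - 11*x^3 + 27*x^2 - 16*x + 10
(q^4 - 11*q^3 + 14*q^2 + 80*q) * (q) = q^5 - 11*q^4 + 14*q^3 + 80*q^2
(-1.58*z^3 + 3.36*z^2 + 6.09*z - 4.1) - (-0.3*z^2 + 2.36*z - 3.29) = -1.58*z^3 + 3.66*z^2 + 3.73*z - 0.81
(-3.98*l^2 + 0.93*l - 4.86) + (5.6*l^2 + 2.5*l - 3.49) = 1.62*l^2 + 3.43*l - 8.35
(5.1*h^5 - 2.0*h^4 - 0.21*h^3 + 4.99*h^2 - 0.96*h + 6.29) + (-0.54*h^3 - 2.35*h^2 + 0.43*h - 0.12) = 5.1*h^5 - 2.0*h^4 - 0.75*h^3 + 2.64*h^2 - 0.53*h + 6.17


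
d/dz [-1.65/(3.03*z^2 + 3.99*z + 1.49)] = (9.999*z + 6.5835)/(3.03*z^2 + 3.99*z + 1.49)^2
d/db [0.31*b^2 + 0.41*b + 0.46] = 0.62*b + 0.41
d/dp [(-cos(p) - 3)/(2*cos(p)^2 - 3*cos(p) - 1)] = (-12*cos(p) - cos(2*p) + 7)*sin(p)/(3*cos(p) - cos(2*p))^2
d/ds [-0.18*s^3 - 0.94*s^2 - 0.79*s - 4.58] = -0.54*s^2 - 1.88*s - 0.79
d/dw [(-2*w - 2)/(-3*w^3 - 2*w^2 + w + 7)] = 2*(3*w^3 + 2*w^2 - w - (w + 1)*(9*w^2 + 4*w - 1) - 7)/(3*w^3 + 2*w^2 - w - 7)^2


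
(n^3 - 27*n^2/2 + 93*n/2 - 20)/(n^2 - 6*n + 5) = (n^2 - 17*n/2 + 4)/(n - 1)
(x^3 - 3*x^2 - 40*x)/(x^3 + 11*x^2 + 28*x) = (x^2 - 3*x - 40)/(x^2 + 11*x + 28)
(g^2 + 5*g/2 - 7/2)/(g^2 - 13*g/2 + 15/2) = (2*g^2 + 5*g - 7)/(2*g^2 - 13*g + 15)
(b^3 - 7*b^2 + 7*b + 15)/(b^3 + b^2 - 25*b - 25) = (b - 3)/(b + 5)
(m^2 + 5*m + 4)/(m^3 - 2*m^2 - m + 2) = (m + 4)/(m^2 - 3*m + 2)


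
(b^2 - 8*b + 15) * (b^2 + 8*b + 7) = b^4 - 42*b^2 + 64*b + 105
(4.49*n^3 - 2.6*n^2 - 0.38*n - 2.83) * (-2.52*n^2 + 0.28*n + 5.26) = -11.3148*n^5 + 7.8092*n^4 + 23.847*n^3 - 6.6508*n^2 - 2.7912*n - 14.8858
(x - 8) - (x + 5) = -13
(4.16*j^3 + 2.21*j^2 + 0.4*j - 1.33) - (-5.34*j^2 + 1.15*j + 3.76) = 4.16*j^3 + 7.55*j^2 - 0.75*j - 5.09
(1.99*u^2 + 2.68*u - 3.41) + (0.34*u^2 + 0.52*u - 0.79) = 2.33*u^2 + 3.2*u - 4.2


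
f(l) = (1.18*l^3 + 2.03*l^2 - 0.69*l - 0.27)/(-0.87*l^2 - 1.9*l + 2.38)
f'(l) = (1.74*l + 1.9)*(1.18*l^3 + 2.03*l^2 - 0.69*l - 0.27)/(-0.87*l^2 - 1.9*l + 2.38)^2 + (3.54*l^2 + 4.06*l - 0.69)/(-0.87*l^2 - 1.9*l + 2.38)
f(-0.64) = 0.21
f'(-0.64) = -0.52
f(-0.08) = -0.08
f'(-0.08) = -0.45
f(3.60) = -5.00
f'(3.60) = -1.21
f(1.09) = -4.03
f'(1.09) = 10.14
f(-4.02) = 10.23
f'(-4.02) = 2.95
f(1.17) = -3.47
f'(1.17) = 4.61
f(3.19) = -4.51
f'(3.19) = -1.17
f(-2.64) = -4.51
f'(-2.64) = 19.08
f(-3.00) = -47.16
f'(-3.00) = 702.24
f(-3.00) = -47.16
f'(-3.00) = 702.24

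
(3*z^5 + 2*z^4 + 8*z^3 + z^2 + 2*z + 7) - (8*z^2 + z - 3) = 3*z^5 + 2*z^4 + 8*z^3 - 7*z^2 + z + 10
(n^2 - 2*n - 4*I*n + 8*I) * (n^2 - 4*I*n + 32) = n^4 - 2*n^3 - 8*I*n^3 + 16*n^2 + 16*I*n^2 - 32*n - 128*I*n + 256*I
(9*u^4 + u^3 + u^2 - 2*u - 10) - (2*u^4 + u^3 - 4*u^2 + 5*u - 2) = 7*u^4 + 5*u^2 - 7*u - 8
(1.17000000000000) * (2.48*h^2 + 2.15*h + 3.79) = 2.9016*h^2 + 2.5155*h + 4.4343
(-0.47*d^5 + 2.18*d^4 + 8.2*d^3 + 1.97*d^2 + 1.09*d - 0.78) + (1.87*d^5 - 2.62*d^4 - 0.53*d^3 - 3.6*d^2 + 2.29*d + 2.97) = 1.4*d^5 - 0.44*d^4 + 7.67*d^3 - 1.63*d^2 + 3.38*d + 2.19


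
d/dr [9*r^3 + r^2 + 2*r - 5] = 27*r^2 + 2*r + 2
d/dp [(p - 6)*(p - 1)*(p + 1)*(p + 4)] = 4*p^3 - 6*p^2 - 50*p + 2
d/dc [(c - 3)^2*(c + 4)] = (c - 3)*(3*c + 5)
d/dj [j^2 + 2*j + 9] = 2*j + 2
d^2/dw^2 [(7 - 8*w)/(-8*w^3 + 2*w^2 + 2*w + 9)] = 4*(768*w^5 - 1536*w^4 + 528*w^3 + 1854*w^2 - 1014*w - 23)/(512*w^9 - 384*w^8 - 288*w^7 - 1544*w^6 + 936*w^5 + 732*w^4 + 1720*w^3 - 594*w^2 - 486*w - 729)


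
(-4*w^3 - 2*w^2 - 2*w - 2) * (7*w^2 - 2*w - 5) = -28*w^5 - 6*w^4 + 10*w^3 + 14*w + 10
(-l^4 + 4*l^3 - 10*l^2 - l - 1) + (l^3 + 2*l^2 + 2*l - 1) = -l^4 + 5*l^3 - 8*l^2 + l - 2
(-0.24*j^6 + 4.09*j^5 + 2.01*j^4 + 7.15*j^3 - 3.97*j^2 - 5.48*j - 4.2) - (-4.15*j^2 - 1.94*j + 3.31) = -0.24*j^6 + 4.09*j^5 + 2.01*j^4 + 7.15*j^3 + 0.18*j^2 - 3.54*j - 7.51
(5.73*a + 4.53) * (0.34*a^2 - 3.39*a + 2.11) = 1.9482*a^3 - 17.8845*a^2 - 3.2664*a + 9.5583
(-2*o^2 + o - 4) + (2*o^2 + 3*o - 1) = 4*o - 5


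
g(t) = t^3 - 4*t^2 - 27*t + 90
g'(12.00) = 309.00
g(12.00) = 918.00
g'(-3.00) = 24.00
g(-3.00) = 108.00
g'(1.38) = -32.33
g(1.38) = 47.75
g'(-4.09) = 55.90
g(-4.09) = 65.10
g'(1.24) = -32.31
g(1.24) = 52.28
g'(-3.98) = 52.36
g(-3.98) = 71.05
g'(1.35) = -32.33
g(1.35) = 48.72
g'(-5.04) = 89.52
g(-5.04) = -3.55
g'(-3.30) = 32.07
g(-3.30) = 99.60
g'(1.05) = -32.09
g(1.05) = 58.40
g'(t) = 3*t^2 - 8*t - 27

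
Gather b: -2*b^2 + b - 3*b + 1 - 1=-2*b^2 - 2*b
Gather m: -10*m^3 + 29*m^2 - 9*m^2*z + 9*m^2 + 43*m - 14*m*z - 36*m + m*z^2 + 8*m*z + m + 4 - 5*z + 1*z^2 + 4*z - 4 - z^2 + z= -10*m^3 + m^2*(38 - 9*z) + m*(z^2 - 6*z + 8)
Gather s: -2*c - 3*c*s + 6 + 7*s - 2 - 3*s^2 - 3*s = -2*c - 3*s^2 + s*(4 - 3*c) + 4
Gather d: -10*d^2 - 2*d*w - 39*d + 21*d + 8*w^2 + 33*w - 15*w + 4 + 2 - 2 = -10*d^2 + d*(-2*w - 18) + 8*w^2 + 18*w + 4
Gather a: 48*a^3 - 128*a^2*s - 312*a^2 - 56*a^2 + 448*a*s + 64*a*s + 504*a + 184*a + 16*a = 48*a^3 + a^2*(-128*s - 368) + a*(512*s + 704)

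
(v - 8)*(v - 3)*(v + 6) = v^3 - 5*v^2 - 42*v + 144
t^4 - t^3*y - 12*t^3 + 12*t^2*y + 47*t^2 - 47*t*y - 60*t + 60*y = (t - 5)*(t - 4)*(t - 3)*(t - y)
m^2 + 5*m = m*(m + 5)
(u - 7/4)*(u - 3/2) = u^2 - 13*u/4 + 21/8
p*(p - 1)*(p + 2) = p^3 + p^2 - 2*p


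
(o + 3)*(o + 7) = o^2 + 10*o + 21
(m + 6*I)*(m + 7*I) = m^2 + 13*I*m - 42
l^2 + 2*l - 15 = (l - 3)*(l + 5)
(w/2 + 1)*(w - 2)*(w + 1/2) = w^3/2 + w^2/4 - 2*w - 1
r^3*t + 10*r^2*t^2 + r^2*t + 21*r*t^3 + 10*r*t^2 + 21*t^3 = (r + 3*t)*(r + 7*t)*(r*t + t)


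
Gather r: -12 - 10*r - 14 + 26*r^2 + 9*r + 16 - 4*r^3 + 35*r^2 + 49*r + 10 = -4*r^3 + 61*r^2 + 48*r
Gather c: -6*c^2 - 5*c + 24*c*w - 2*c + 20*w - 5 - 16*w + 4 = -6*c^2 + c*(24*w - 7) + 4*w - 1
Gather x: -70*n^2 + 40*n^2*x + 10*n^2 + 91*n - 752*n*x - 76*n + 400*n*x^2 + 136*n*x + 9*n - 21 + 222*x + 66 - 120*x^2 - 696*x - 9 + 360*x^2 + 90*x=-60*n^2 + 24*n + x^2*(400*n + 240) + x*(40*n^2 - 616*n - 384) + 36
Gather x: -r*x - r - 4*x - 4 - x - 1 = -r + x*(-r - 5) - 5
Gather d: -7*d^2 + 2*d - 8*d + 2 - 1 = -7*d^2 - 6*d + 1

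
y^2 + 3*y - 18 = (y - 3)*(y + 6)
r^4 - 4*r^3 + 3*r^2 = r^2*(r - 3)*(r - 1)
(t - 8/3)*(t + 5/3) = t^2 - t - 40/9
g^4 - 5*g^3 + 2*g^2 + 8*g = g*(g - 4)*(g - 2)*(g + 1)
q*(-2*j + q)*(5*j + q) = -10*j^2*q + 3*j*q^2 + q^3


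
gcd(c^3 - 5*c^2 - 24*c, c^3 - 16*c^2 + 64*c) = c^2 - 8*c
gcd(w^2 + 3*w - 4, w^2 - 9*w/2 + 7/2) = w - 1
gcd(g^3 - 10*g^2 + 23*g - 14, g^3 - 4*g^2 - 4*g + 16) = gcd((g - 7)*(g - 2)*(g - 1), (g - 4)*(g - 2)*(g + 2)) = g - 2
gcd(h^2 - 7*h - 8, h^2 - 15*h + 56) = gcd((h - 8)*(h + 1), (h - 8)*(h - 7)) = h - 8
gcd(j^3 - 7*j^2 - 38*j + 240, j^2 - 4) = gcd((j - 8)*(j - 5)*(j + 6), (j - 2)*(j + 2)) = 1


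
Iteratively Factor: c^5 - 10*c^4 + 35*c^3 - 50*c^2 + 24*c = (c)*(c^4 - 10*c^3 + 35*c^2 - 50*c + 24) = c*(c - 1)*(c^3 - 9*c^2 + 26*c - 24) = c*(c - 2)*(c - 1)*(c^2 - 7*c + 12) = c*(c - 3)*(c - 2)*(c - 1)*(c - 4)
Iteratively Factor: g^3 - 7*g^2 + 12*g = (g)*(g^2 - 7*g + 12) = g*(g - 4)*(g - 3)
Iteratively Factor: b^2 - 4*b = (b)*(b - 4)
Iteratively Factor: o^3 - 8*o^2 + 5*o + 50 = (o + 2)*(o^2 - 10*o + 25) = (o - 5)*(o + 2)*(o - 5)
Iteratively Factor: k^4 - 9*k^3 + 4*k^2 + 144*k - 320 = (k - 4)*(k^3 - 5*k^2 - 16*k + 80) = (k - 4)*(k + 4)*(k^2 - 9*k + 20) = (k - 4)^2*(k + 4)*(k - 5)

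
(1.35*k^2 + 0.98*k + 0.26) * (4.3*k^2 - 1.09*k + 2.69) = 5.805*k^4 + 2.7425*k^3 + 3.6813*k^2 + 2.3528*k + 0.6994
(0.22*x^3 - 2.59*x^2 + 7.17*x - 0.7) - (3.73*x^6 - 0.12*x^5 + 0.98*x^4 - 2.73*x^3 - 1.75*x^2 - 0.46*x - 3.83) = -3.73*x^6 + 0.12*x^5 - 0.98*x^4 + 2.95*x^3 - 0.84*x^2 + 7.63*x + 3.13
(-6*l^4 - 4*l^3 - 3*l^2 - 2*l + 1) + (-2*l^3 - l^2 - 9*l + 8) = -6*l^4 - 6*l^3 - 4*l^2 - 11*l + 9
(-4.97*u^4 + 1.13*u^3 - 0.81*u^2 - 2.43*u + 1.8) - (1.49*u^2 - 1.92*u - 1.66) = -4.97*u^4 + 1.13*u^3 - 2.3*u^2 - 0.51*u + 3.46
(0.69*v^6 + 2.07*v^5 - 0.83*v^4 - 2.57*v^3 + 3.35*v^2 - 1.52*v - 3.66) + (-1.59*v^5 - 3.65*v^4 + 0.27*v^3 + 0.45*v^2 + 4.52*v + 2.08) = 0.69*v^6 + 0.48*v^5 - 4.48*v^4 - 2.3*v^3 + 3.8*v^2 + 3.0*v - 1.58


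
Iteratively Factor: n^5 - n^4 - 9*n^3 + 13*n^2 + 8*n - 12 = (n - 2)*(n^4 + n^3 - 7*n^2 - n + 6) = (n - 2)*(n - 1)*(n^3 + 2*n^2 - 5*n - 6) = (n - 2)^2*(n - 1)*(n^2 + 4*n + 3) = (n - 2)^2*(n - 1)*(n + 1)*(n + 3)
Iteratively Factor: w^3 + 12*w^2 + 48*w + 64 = (w + 4)*(w^2 + 8*w + 16) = (w + 4)^2*(w + 4)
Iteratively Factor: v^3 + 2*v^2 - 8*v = (v - 2)*(v^2 + 4*v) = (v - 2)*(v + 4)*(v)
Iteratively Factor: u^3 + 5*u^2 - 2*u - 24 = (u + 4)*(u^2 + u - 6) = (u - 2)*(u + 4)*(u + 3)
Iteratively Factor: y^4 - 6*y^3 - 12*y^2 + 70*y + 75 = (y + 1)*(y^3 - 7*y^2 - 5*y + 75) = (y - 5)*(y + 1)*(y^2 - 2*y - 15) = (y - 5)*(y + 1)*(y + 3)*(y - 5)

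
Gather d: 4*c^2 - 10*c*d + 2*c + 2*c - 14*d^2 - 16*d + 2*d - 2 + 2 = 4*c^2 + 4*c - 14*d^2 + d*(-10*c - 14)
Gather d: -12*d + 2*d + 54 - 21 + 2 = 35 - 10*d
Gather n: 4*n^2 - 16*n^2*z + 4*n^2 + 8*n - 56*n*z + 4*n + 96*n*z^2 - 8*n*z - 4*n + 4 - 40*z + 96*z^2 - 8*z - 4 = n^2*(8 - 16*z) + n*(96*z^2 - 64*z + 8) + 96*z^2 - 48*z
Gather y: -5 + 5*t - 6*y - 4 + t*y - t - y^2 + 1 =4*t - y^2 + y*(t - 6) - 8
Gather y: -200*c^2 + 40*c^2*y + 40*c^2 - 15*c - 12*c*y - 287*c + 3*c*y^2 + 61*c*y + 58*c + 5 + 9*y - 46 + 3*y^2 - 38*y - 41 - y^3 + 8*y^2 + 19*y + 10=-160*c^2 - 244*c - y^3 + y^2*(3*c + 11) + y*(40*c^2 + 49*c - 10) - 72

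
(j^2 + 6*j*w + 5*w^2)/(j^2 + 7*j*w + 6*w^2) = (j + 5*w)/(j + 6*w)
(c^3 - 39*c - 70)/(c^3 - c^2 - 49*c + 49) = (c^2 + 7*c + 10)/(c^2 + 6*c - 7)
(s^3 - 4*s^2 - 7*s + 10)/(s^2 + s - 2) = s - 5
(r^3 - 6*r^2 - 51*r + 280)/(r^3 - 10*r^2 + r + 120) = (r + 7)/(r + 3)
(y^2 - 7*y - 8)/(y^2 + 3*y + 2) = (y - 8)/(y + 2)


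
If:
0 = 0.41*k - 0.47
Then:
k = 1.15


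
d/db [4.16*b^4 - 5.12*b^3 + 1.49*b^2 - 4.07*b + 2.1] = 16.64*b^3 - 15.36*b^2 + 2.98*b - 4.07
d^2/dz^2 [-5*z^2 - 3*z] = -10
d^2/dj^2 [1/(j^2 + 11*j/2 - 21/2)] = 4*(-4*j^2 - 22*j + (4*j + 11)^2 + 42)/(2*j^2 + 11*j - 21)^3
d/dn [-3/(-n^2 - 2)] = -6*n/(n^2 + 2)^2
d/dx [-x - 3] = -1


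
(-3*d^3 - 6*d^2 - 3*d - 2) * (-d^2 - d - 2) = 3*d^5 + 9*d^4 + 15*d^3 + 17*d^2 + 8*d + 4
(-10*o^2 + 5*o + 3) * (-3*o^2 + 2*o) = 30*o^4 - 35*o^3 + o^2 + 6*o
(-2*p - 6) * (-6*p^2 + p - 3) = 12*p^3 + 34*p^2 + 18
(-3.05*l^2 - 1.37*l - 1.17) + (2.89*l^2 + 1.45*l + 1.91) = -0.16*l^2 + 0.0799999999999998*l + 0.74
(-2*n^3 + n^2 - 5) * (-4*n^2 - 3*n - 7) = 8*n^5 + 2*n^4 + 11*n^3 + 13*n^2 + 15*n + 35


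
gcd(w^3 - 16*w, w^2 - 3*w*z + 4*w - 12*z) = w + 4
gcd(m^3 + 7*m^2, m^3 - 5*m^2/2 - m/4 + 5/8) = 1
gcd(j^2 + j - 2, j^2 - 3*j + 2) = j - 1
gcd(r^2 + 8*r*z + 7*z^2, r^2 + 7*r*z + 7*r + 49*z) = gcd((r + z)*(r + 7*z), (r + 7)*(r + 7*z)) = r + 7*z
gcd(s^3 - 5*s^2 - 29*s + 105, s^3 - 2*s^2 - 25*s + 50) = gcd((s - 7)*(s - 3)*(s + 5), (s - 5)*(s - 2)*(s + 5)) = s + 5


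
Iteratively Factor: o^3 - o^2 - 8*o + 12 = (o + 3)*(o^2 - 4*o + 4) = (o - 2)*(o + 3)*(o - 2)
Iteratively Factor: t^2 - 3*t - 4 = (t + 1)*(t - 4)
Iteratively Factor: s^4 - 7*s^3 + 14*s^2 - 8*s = (s - 2)*(s^3 - 5*s^2 + 4*s) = s*(s - 2)*(s^2 - 5*s + 4) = s*(s - 2)*(s - 1)*(s - 4)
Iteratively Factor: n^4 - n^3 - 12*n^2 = (n)*(n^3 - n^2 - 12*n) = n*(n - 4)*(n^2 + 3*n) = n^2*(n - 4)*(n + 3)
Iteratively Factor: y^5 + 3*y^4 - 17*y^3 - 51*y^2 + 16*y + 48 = (y - 4)*(y^4 + 7*y^3 + 11*y^2 - 7*y - 12) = (y - 4)*(y + 3)*(y^3 + 4*y^2 - y - 4) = (y - 4)*(y + 3)*(y + 4)*(y^2 - 1) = (y - 4)*(y - 1)*(y + 3)*(y + 4)*(y + 1)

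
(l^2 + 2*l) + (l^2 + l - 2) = 2*l^2 + 3*l - 2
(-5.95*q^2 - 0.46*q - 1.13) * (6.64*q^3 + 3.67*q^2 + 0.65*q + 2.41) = -39.508*q^5 - 24.8909*q^4 - 13.0589*q^3 - 18.7856*q^2 - 1.8431*q - 2.7233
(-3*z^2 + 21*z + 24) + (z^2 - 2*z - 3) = -2*z^2 + 19*z + 21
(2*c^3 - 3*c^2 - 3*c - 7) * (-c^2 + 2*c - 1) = -2*c^5 + 7*c^4 - 5*c^3 + 4*c^2 - 11*c + 7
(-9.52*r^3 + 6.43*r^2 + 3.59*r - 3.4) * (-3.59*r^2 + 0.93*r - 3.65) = 34.1768*r^5 - 31.9373*r^4 + 27.8398*r^3 - 7.9248*r^2 - 16.2655*r + 12.41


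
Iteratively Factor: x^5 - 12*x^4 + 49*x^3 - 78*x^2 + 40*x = (x)*(x^4 - 12*x^3 + 49*x^2 - 78*x + 40) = x*(x - 5)*(x^3 - 7*x^2 + 14*x - 8) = x*(x - 5)*(x - 4)*(x^2 - 3*x + 2) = x*(x - 5)*(x - 4)*(x - 2)*(x - 1)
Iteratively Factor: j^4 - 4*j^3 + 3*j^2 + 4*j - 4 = (j + 1)*(j^3 - 5*j^2 + 8*j - 4) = (j - 2)*(j + 1)*(j^2 - 3*j + 2) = (j - 2)^2*(j + 1)*(j - 1)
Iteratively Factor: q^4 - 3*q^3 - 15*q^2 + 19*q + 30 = (q - 5)*(q^3 + 2*q^2 - 5*q - 6) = (q - 5)*(q + 3)*(q^2 - q - 2) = (q - 5)*(q - 2)*(q + 3)*(q + 1)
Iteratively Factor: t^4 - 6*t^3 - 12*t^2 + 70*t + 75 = (t - 5)*(t^3 - t^2 - 17*t - 15) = (t - 5)^2*(t^2 + 4*t + 3) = (t - 5)^2*(t + 1)*(t + 3)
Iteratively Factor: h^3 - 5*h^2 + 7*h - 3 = (h - 1)*(h^2 - 4*h + 3) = (h - 3)*(h - 1)*(h - 1)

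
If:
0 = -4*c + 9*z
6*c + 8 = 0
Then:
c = -4/3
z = -16/27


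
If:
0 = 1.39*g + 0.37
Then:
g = -0.27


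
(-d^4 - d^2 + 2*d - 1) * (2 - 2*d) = 2*d^5 - 2*d^4 + 2*d^3 - 6*d^2 + 6*d - 2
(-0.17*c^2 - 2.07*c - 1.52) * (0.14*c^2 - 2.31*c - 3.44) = -0.0238*c^4 + 0.1029*c^3 + 5.1537*c^2 + 10.632*c + 5.2288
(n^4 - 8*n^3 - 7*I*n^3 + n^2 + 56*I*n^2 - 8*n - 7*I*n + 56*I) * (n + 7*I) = n^5 - 8*n^4 + 50*n^3 - 400*n^2 + 49*n - 392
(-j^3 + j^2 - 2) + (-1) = -j^3 + j^2 - 3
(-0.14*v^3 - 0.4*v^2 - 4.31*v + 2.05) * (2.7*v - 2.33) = -0.378*v^4 - 0.7538*v^3 - 10.705*v^2 + 15.5773*v - 4.7765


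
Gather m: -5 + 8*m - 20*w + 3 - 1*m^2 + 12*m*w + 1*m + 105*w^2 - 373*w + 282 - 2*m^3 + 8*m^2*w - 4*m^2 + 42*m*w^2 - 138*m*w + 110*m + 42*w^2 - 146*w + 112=-2*m^3 + m^2*(8*w - 5) + m*(42*w^2 - 126*w + 119) + 147*w^2 - 539*w + 392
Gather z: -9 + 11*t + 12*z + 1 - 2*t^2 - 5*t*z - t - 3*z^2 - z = -2*t^2 + 10*t - 3*z^2 + z*(11 - 5*t) - 8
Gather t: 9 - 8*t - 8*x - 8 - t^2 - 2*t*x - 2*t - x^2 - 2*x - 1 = -t^2 + t*(-2*x - 10) - x^2 - 10*x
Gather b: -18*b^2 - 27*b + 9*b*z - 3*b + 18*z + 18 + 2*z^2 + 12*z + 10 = -18*b^2 + b*(9*z - 30) + 2*z^2 + 30*z + 28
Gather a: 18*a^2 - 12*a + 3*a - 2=18*a^2 - 9*a - 2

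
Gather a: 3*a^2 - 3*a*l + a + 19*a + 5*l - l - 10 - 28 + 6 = 3*a^2 + a*(20 - 3*l) + 4*l - 32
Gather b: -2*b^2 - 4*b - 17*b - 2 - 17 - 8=-2*b^2 - 21*b - 27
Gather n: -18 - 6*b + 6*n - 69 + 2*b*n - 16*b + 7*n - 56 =-22*b + n*(2*b + 13) - 143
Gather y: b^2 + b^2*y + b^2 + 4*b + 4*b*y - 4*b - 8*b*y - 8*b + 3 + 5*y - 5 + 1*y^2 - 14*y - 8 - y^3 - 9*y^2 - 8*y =2*b^2 - 8*b - y^3 - 8*y^2 + y*(b^2 - 4*b - 17) - 10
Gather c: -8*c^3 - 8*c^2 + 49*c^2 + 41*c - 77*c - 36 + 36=-8*c^3 + 41*c^2 - 36*c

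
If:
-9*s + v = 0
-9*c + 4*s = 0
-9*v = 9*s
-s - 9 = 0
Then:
No Solution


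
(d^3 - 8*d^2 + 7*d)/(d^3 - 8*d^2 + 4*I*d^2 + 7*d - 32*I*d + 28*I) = d/(d + 4*I)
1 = 1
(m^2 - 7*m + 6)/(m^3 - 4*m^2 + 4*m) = (m^2 - 7*m + 6)/(m*(m^2 - 4*m + 4))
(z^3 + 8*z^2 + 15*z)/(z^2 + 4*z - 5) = z*(z + 3)/(z - 1)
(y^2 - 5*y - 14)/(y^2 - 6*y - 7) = (y + 2)/(y + 1)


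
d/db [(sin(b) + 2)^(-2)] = -2*cos(b)/(sin(b) + 2)^3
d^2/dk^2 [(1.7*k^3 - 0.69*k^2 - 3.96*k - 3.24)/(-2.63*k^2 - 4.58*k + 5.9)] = (-1.4210854715202e-14*k^5 - 85.9183640000001*k^3 + 474.329316*k^2 + 247.784496*k + 498.529272)/(18.191447*k^6 + 95.038206*k^5 + 43.074666*k^4 - 330.335248*k^3 - 96.6313800000001*k^2 + 478.2894*k - 205.379)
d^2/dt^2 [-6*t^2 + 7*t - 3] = -12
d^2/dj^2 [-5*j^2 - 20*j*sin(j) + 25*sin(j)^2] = 20*j*sin(j) - 100*sin(j)^2 - 40*cos(j) + 40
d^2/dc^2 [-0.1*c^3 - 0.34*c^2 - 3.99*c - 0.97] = -0.6*c - 0.68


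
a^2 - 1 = (a - 1)*(a + 1)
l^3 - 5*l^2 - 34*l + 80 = (l - 8)*(l - 2)*(l + 5)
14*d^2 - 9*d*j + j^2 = (-7*d + j)*(-2*d + j)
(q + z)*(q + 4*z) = q^2 + 5*q*z + 4*z^2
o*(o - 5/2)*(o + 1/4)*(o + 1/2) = o^4 - 7*o^3/4 - 7*o^2/4 - 5*o/16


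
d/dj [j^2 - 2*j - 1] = 2*j - 2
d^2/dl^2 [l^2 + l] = 2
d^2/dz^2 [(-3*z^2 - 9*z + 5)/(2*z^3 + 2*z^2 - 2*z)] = (-3*z^6 - 27*z^5 - 6*z^4 + 19*z^3 - 15*z + 5)/(z^3*(z^6 + 3*z^5 - 5*z^3 + 3*z - 1))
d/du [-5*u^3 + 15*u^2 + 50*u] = -15*u^2 + 30*u + 50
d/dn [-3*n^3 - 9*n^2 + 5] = 9*n*(-n - 2)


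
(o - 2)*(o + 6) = o^2 + 4*o - 12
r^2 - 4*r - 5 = (r - 5)*(r + 1)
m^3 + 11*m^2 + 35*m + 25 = (m + 1)*(m + 5)^2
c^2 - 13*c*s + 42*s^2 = (c - 7*s)*(c - 6*s)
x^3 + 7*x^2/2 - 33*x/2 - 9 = (x - 3)*(x + 1/2)*(x + 6)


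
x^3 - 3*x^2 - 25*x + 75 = (x - 5)*(x - 3)*(x + 5)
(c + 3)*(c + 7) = c^2 + 10*c + 21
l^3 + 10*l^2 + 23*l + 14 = (l + 1)*(l + 2)*(l + 7)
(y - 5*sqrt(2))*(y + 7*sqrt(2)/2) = y^2 - 3*sqrt(2)*y/2 - 35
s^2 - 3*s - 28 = (s - 7)*(s + 4)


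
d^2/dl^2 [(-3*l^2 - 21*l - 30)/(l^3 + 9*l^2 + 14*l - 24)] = 6*(-l^6 - 21*l^5 - 207*l^4 - 1231*l^3 - 4506*l^2 - 9036*l - 7048)/(l^9 + 27*l^8 + 285*l^7 + 1413*l^6 + 2694*l^5 - 2556*l^4 - 13672*l^3 + 1440*l^2 + 24192*l - 13824)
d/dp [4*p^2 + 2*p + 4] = 8*p + 2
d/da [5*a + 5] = 5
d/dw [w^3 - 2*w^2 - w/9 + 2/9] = 3*w^2 - 4*w - 1/9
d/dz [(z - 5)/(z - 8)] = -3/(z - 8)^2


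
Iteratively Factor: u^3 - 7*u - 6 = (u + 1)*(u^2 - u - 6) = (u - 3)*(u + 1)*(u + 2)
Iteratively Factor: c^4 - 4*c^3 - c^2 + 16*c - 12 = (c + 2)*(c^3 - 6*c^2 + 11*c - 6) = (c - 3)*(c + 2)*(c^2 - 3*c + 2) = (c - 3)*(c - 1)*(c + 2)*(c - 2)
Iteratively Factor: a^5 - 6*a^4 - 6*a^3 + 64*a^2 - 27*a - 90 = (a + 3)*(a^4 - 9*a^3 + 21*a^2 + a - 30) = (a + 1)*(a + 3)*(a^3 - 10*a^2 + 31*a - 30) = (a - 3)*(a + 1)*(a + 3)*(a^2 - 7*a + 10) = (a - 3)*(a - 2)*(a + 1)*(a + 3)*(a - 5)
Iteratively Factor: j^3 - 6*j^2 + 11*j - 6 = (j - 3)*(j^2 - 3*j + 2) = (j - 3)*(j - 1)*(j - 2)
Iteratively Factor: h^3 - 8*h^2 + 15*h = (h)*(h^2 - 8*h + 15) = h*(h - 5)*(h - 3)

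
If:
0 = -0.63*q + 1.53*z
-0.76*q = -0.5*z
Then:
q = 0.00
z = 0.00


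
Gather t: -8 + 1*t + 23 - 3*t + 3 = 18 - 2*t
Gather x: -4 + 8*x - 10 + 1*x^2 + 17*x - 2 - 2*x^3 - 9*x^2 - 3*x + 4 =-2*x^3 - 8*x^2 + 22*x - 12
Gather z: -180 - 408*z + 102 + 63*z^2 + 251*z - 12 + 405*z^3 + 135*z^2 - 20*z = 405*z^3 + 198*z^2 - 177*z - 90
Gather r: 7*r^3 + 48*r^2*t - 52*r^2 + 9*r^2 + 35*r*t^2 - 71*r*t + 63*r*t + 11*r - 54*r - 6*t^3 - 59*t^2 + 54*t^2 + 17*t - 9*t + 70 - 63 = 7*r^3 + r^2*(48*t - 43) + r*(35*t^2 - 8*t - 43) - 6*t^3 - 5*t^2 + 8*t + 7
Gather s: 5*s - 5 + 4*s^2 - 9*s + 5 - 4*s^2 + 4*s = 0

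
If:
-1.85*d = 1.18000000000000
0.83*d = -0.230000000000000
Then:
No Solution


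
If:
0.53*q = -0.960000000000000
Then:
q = -1.81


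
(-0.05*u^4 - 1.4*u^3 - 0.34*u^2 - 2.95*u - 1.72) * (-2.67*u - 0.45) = 0.1335*u^5 + 3.7605*u^4 + 1.5378*u^3 + 8.0295*u^2 + 5.9199*u + 0.774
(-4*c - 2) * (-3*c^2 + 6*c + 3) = 12*c^3 - 18*c^2 - 24*c - 6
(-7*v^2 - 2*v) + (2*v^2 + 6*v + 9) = -5*v^2 + 4*v + 9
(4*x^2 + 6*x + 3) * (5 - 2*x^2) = -8*x^4 - 12*x^3 + 14*x^2 + 30*x + 15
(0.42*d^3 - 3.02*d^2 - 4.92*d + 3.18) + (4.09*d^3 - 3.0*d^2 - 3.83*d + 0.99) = 4.51*d^3 - 6.02*d^2 - 8.75*d + 4.17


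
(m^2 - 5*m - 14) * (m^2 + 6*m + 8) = m^4 + m^3 - 36*m^2 - 124*m - 112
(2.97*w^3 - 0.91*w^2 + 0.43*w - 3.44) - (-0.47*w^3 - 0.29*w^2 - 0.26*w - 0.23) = 3.44*w^3 - 0.62*w^2 + 0.69*w - 3.21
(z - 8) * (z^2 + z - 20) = z^3 - 7*z^2 - 28*z + 160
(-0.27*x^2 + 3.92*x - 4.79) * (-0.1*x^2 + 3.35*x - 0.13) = 0.027*x^4 - 1.2965*x^3 + 13.6461*x^2 - 16.5561*x + 0.6227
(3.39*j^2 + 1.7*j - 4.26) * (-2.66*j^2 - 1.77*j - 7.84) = -9.0174*j^4 - 10.5223*j^3 - 18.255*j^2 - 5.7878*j + 33.3984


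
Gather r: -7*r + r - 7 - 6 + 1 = -6*r - 12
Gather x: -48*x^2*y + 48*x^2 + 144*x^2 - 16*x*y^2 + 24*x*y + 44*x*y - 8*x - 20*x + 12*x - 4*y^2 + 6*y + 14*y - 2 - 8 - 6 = x^2*(192 - 48*y) + x*(-16*y^2 + 68*y - 16) - 4*y^2 + 20*y - 16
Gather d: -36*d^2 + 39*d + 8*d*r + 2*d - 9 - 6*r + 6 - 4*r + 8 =-36*d^2 + d*(8*r + 41) - 10*r + 5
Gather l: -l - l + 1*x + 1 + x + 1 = -2*l + 2*x + 2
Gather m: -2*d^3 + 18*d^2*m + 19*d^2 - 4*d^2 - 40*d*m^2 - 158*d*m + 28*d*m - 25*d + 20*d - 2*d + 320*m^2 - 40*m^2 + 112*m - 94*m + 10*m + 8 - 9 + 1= -2*d^3 + 15*d^2 - 7*d + m^2*(280 - 40*d) + m*(18*d^2 - 130*d + 28)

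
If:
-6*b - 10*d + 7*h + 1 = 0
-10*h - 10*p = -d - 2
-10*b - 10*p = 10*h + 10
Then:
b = 7*p/87 - 38/29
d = 32/29 - 70*p/87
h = 9/29 - 94*p/87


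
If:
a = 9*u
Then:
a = 9*u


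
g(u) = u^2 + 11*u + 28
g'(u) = 2*u + 11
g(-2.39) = 7.42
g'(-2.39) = 6.22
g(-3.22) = 2.95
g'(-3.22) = 4.56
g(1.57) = 47.73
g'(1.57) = 14.14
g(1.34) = 44.54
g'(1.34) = 13.68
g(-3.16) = 3.23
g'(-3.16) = 4.68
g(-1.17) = 16.50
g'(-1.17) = 8.66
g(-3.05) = 3.75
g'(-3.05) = 4.90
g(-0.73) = 20.50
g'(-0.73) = 9.54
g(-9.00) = 10.00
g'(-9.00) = -7.00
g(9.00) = 208.00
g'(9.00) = 29.00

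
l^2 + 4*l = l*(l + 4)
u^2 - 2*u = u*(u - 2)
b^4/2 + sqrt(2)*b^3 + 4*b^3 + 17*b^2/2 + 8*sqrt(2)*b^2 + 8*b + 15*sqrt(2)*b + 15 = (b/2 + sqrt(2)/2)*(b + 3)*(b + 5)*(b + sqrt(2))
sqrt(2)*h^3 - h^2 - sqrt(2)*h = h*(h - sqrt(2))*(sqrt(2)*h + 1)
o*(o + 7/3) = o^2 + 7*o/3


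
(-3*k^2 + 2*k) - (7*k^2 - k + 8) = -10*k^2 + 3*k - 8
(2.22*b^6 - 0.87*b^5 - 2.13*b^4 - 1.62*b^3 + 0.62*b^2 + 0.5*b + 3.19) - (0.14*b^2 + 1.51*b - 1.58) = 2.22*b^6 - 0.87*b^5 - 2.13*b^4 - 1.62*b^3 + 0.48*b^2 - 1.01*b + 4.77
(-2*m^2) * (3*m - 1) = -6*m^3 + 2*m^2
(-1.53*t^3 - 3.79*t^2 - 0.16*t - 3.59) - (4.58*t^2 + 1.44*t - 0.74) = -1.53*t^3 - 8.37*t^2 - 1.6*t - 2.85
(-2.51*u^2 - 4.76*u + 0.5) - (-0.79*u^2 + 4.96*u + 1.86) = -1.72*u^2 - 9.72*u - 1.36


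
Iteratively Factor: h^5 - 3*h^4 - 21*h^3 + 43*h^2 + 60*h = (h + 4)*(h^4 - 7*h^3 + 7*h^2 + 15*h) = h*(h + 4)*(h^3 - 7*h^2 + 7*h + 15) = h*(h - 5)*(h + 4)*(h^2 - 2*h - 3) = h*(h - 5)*(h + 1)*(h + 4)*(h - 3)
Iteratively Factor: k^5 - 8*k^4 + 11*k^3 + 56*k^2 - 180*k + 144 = (k - 2)*(k^4 - 6*k^3 - k^2 + 54*k - 72) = (k - 3)*(k - 2)*(k^3 - 3*k^2 - 10*k + 24) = (k - 3)*(k - 2)*(k + 3)*(k^2 - 6*k + 8) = (k - 4)*(k - 3)*(k - 2)*(k + 3)*(k - 2)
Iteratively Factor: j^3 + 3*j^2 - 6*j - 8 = (j - 2)*(j^2 + 5*j + 4) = (j - 2)*(j + 4)*(j + 1)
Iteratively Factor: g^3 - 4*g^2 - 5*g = (g - 5)*(g^2 + g) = (g - 5)*(g + 1)*(g)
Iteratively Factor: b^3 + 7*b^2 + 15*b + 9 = (b + 3)*(b^2 + 4*b + 3) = (b + 1)*(b + 3)*(b + 3)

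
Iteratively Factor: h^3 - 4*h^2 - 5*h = (h - 5)*(h^2 + h) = (h - 5)*(h + 1)*(h)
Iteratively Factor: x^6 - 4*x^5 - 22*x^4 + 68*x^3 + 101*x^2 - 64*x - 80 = (x + 1)*(x^5 - 5*x^4 - 17*x^3 + 85*x^2 + 16*x - 80) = (x - 5)*(x + 1)*(x^4 - 17*x^2 + 16) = (x - 5)*(x + 1)^2*(x^3 - x^2 - 16*x + 16) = (x - 5)*(x - 4)*(x + 1)^2*(x^2 + 3*x - 4) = (x - 5)*(x - 4)*(x + 1)^2*(x + 4)*(x - 1)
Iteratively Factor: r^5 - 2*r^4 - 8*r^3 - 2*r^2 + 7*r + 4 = (r + 1)*(r^4 - 3*r^3 - 5*r^2 + 3*r + 4) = (r + 1)^2*(r^3 - 4*r^2 - r + 4) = (r - 1)*(r + 1)^2*(r^2 - 3*r - 4) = (r - 1)*(r + 1)^3*(r - 4)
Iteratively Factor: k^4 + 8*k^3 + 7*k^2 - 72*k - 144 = (k + 4)*(k^3 + 4*k^2 - 9*k - 36) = (k - 3)*(k + 4)*(k^2 + 7*k + 12) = (k - 3)*(k + 3)*(k + 4)*(k + 4)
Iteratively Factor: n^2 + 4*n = (n)*(n + 4)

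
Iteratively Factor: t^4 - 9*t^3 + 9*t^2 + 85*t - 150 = (t - 2)*(t^3 - 7*t^2 - 5*t + 75) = (t - 5)*(t - 2)*(t^2 - 2*t - 15) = (t - 5)^2*(t - 2)*(t + 3)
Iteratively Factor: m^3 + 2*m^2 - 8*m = (m + 4)*(m^2 - 2*m) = (m - 2)*(m + 4)*(m)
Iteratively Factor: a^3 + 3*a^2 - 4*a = (a + 4)*(a^2 - a) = a*(a + 4)*(a - 1)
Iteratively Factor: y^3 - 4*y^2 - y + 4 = (y - 4)*(y^2 - 1) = (y - 4)*(y + 1)*(y - 1)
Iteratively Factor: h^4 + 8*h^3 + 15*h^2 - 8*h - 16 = (h + 4)*(h^3 + 4*h^2 - h - 4) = (h - 1)*(h + 4)*(h^2 + 5*h + 4) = (h - 1)*(h + 4)^2*(h + 1)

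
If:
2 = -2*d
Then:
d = -1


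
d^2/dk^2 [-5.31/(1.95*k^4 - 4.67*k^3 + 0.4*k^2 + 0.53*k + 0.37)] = ((124.254*k^2 - 148.7862*k + 4.248)*(1.95*k^4 - 4.67*k^3 + 0.4*k^2 + 0.53*k + 0.37) - 5.31*(7.8*k^3 - 14.01*k^2 + 0.8*k + 0.53)*(15.6*k^3 - 28.02*k^2 + 1.6*k + 1.06))/(1.95*k^4 - 4.67*k^3 + 0.4*k^2 + 0.53*k + 0.37)^3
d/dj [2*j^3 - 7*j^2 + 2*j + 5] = 6*j^2 - 14*j + 2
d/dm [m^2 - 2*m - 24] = 2*m - 2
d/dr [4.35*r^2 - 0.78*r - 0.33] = 8.7*r - 0.78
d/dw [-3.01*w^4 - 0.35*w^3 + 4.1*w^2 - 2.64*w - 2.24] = -12.04*w^3 - 1.05*w^2 + 8.2*w - 2.64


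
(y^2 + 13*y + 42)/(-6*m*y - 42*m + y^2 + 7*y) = (y + 6)/(-6*m + y)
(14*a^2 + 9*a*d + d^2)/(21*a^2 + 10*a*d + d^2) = (2*a + d)/(3*a + d)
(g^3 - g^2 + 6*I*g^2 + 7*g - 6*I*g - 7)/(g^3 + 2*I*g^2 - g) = (g^3 + g^2*(-1 + 6*I) + g*(7 - 6*I) - 7)/(g*(g^2 + 2*I*g - 1))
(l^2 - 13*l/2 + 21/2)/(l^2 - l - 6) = (l - 7/2)/(l + 2)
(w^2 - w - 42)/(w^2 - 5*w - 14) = (w + 6)/(w + 2)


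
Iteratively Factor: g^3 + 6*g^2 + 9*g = (g + 3)*(g^2 + 3*g) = (g + 3)^2*(g)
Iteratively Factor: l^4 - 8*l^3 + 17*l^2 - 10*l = (l - 1)*(l^3 - 7*l^2 + 10*l) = (l - 5)*(l - 1)*(l^2 - 2*l) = (l - 5)*(l - 2)*(l - 1)*(l)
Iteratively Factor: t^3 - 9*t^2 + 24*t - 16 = (t - 1)*(t^2 - 8*t + 16) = (t - 4)*(t - 1)*(t - 4)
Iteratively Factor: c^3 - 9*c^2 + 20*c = (c - 5)*(c^2 - 4*c) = c*(c - 5)*(c - 4)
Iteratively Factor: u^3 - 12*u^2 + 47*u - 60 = (u - 3)*(u^2 - 9*u + 20) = (u - 4)*(u - 3)*(u - 5)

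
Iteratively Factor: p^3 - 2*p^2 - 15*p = (p + 3)*(p^2 - 5*p) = (p - 5)*(p + 3)*(p)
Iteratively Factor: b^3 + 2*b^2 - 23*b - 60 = (b - 5)*(b^2 + 7*b + 12) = (b - 5)*(b + 3)*(b + 4)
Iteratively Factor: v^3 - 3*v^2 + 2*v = (v)*(v^2 - 3*v + 2) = v*(v - 2)*(v - 1)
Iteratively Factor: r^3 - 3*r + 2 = (r + 2)*(r^2 - 2*r + 1) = (r - 1)*(r + 2)*(r - 1)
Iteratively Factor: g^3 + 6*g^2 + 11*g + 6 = (g + 2)*(g^2 + 4*g + 3) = (g + 1)*(g + 2)*(g + 3)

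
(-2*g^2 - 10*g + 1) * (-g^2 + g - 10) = 2*g^4 + 8*g^3 + 9*g^2 + 101*g - 10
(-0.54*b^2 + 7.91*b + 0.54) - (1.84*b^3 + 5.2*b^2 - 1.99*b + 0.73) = -1.84*b^3 - 5.74*b^2 + 9.9*b - 0.19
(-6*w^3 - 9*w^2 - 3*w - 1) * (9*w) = -54*w^4 - 81*w^3 - 27*w^2 - 9*w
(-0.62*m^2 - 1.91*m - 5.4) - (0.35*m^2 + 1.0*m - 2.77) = -0.97*m^2 - 2.91*m - 2.63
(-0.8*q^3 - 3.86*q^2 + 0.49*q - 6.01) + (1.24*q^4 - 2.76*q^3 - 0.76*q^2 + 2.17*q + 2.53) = 1.24*q^4 - 3.56*q^3 - 4.62*q^2 + 2.66*q - 3.48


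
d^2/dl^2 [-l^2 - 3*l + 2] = -2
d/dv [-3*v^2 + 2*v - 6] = 2 - 6*v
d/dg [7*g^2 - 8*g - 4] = 14*g - 8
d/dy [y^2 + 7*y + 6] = 2*y + 7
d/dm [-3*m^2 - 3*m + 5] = -6*m - 3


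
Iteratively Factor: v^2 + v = (v)*(v + 1)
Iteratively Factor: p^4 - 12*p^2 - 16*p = (p - 4)*(p^3 + 4*p^2 + 4*p) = (p - 4)*(p + 2)*(p^2 + 2*p) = (p - 4)*(p + 2)^2*(p)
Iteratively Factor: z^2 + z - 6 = (z + 3)*(z - 2)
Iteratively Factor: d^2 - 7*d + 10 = (d - 2)*(d - 5)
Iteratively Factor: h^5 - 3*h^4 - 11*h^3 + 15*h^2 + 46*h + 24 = (h - 3)*(h^4 - 11*h^2 - 18*h - 8) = (h - 4)*(h - 3)*(h^3 + 4*h^2 + 5*h + 2) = (h - 4)*(h - 3)*(h + 1)*(h^2 + 3*h + 2) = (h - 4)*(h - 3)*(h + 1)^2*(h + 2)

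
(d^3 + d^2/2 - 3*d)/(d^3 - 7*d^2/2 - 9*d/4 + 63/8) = 4*d*(d + 2)/(4*d^2 - 8*d - 21)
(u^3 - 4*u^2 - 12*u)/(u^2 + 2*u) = u - 6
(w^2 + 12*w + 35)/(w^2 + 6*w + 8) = (w^2 + 12*w + 35)/(w^2 + 6*w + 8)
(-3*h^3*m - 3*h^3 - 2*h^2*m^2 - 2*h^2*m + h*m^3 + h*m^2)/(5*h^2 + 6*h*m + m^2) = h*(-3*h*m - 3*h + m^2 + m)/(5*h + m)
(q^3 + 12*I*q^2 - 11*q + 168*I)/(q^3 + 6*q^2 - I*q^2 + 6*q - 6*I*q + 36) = (q^2 + 15*I*q - 56)/(q^2 + 2*q*(3 + I) + 12*I)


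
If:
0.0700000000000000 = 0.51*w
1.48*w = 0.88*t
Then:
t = 0.23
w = 0.14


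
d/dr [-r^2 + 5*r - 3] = 5 - 2*r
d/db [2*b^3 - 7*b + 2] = 6*b^2 - 7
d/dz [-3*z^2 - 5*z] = -6*z - 5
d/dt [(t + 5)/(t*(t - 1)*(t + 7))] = (-2*t^3 - 21*t^2 - 60*t + 35)/(t^2*(t^4 + 12*t^3 + 22*t^2 - 84*t + 49))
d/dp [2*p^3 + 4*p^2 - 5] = 2*p*(3*p + 4)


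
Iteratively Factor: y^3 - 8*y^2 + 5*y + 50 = (y - 5)*(y^2 - 3*y - 10) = (y - 5)*(y + 2)*(y - 5)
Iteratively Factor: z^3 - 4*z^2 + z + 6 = (z - 3)*(z^2 - z - 2) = (z - 3)*(z + 1)*(z - 2)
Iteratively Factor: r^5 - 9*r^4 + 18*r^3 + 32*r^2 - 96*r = (r - 4)*(r^4 - 5*r^3 - 2*r^2 + 24*r) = r*(r - 4)*(r^3 - 5*r^2 - 2*r + 24) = r*(r - 4)^2*(r^2 - r - 6) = r*(r - 4)^2*(r - 3)*(r + 2)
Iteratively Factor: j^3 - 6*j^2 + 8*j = (j - 4)*(j^2 - 2*j) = (j - 4)*(j - 2)*(j)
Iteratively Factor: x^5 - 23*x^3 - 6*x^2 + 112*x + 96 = (x + 2)*(x^4 - 2*x^3 - 19*x^2 + 32*x + 48) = (x - 4)*(x + 2)*(x^3 + 2*x^2 - 11*x - 12) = (x - 4)*(x + 1)*(x + 2)*(x^2 + x - 12) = (x - 4)*(x - 3)*(x + 1)*(x + 2)*(x + 4)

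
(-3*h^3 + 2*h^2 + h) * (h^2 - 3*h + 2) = -3*h^5 + 11*h^4 - 11*h^3 + h^2 + 2*h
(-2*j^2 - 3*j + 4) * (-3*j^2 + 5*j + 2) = 6*j^4 - j^3 - 31*j^2 + 14*j + 8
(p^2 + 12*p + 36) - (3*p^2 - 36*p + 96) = -2*p^2 + 48*p - 60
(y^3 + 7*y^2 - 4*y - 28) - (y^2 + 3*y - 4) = y^3 + 6*y^2 - 7*y - 24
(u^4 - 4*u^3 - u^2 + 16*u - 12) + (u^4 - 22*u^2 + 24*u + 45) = 2*u^4 - 4*u^3 - 23*u^2 + 40*u + 33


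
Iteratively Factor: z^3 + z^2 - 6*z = (z)*(z^2 + z - 6) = z*(z + 3)*(z - 2)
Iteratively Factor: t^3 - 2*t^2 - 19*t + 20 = (t - 5)*(t^2 + 3*t - 4) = (t - 5)*(t + 4)*(t - 1)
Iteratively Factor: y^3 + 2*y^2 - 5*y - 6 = (y - 2)*(y^2 + 4*y + 3) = (y - 2)*(y + 1)*(y + 3)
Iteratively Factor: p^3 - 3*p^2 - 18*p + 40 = (p + 4)*(p^2 - 7*p + 10) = (p - 2)*(p + 4)*(p - 5)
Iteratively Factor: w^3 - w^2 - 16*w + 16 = (w + 4)*(w^2 - 5*w + 4) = (w - 1)*(w + 4)*(w - 4)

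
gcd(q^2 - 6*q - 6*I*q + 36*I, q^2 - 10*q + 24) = q - 6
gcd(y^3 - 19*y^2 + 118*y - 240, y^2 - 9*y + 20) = y - 5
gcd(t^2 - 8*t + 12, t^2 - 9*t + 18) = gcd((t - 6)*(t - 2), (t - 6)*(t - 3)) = t - 6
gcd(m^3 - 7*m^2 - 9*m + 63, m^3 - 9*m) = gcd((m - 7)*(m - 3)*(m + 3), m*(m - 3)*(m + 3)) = m^2 - 9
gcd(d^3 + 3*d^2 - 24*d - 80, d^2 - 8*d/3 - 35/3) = d - 5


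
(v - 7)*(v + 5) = v^2 - 2*v - 35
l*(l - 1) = l^2 - l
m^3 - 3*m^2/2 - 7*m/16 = m*(m - 7/4)*(m + 1/4)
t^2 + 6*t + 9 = (t + 3)^2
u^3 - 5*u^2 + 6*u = u*(u - 3)*(u - 2)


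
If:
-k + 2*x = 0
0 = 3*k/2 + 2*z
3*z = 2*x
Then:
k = 0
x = 0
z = 0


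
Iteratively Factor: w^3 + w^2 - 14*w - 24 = (w + 3)*(w^2 - 2*w - 8) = (w + 2)*(w + 3)*(w - 4)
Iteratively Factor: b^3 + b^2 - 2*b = (b + 2)*(b^2 - b) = (b - 1)*(b + 2)*(b)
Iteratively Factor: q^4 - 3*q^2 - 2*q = (q)*(q^3 - 3*q - 2) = q*(q + 1)*(q^2 - q - 2) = q*(q - 2)*(q + 1)*(q + 1)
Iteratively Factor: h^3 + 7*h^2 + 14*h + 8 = (h + 2)*(h^2 + 5*h + 4) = (h + 1)*(h + 2)*(h + 4)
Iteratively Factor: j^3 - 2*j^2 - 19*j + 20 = (j + 4)*(j^2 - 6*j + 5) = (j - 1)*(j + 4)*(j - 5)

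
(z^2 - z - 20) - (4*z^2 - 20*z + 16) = -3*z^2 + 19*z - 36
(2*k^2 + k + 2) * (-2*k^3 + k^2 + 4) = -4*k^5 - 3*k^3 + 10*k^2 + 4*k + 8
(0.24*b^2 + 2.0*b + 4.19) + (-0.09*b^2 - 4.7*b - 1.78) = 0.15*b^2 - 2.7*b + 2.41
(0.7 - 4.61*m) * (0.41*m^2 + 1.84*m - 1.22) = -1.8901*m^3 - 8.1954*m^2 + 6.9122*m - 0.854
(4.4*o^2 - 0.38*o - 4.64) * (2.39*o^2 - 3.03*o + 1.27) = 10.516*o^4 - 14.2402*o^3 - 4.3502*o^2 + 13.5766*o - 5.8928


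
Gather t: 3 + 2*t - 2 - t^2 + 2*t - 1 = -t^2 + 4*t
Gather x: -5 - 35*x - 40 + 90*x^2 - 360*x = 90*x^2 - 395*x - 45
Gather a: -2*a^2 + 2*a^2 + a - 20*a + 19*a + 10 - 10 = 0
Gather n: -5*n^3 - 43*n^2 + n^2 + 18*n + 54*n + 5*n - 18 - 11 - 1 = -5*n^3 - 42*n^2 + 77*n - 30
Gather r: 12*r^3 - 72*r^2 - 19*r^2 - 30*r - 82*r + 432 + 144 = 12*r^3 - 91*r^2 - 112*r + 576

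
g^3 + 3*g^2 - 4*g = g*(g - 1)*(g + 4)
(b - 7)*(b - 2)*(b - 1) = b^3 - 10*b^2 + 23*b - 14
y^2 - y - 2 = (y - 2)*(y + 1)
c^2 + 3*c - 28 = (c - 4)*(c + 7)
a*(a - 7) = a^2 - 7*a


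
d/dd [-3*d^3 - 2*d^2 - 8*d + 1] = -9*d^2 - 4*d - 8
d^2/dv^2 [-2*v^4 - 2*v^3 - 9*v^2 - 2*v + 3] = -24*v^2 - 12*v - 18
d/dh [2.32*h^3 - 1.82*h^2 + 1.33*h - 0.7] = 6.96*h^2 - 3.64*h + 1.33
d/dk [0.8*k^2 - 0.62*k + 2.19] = 1.6*k - 0.62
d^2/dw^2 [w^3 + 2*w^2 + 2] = 6*w + 4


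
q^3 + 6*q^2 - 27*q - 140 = (q - 5)*(q + 4)*(q + 7)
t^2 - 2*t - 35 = (t - 7)*(t + 5)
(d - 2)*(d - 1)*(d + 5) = d^3 + 2*d^2 - 13*d + 10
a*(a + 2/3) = a^2 + 2*a/3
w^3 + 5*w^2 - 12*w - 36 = (w - 3)*(w + 2)*(w + 6)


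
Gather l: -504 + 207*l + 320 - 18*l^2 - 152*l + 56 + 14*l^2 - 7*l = -4*l^2 + 48*l - 128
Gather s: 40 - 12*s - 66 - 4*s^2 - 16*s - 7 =-4*s^2 - 28*s - 33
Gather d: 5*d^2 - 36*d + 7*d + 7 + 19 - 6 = 5*d^2 - 29*d + 20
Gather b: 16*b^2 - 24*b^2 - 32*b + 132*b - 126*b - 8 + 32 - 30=-8*b^2 - 26*b - 6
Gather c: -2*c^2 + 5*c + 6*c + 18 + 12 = -2*c^2 + 11*c + 30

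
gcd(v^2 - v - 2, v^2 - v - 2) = v^2 - v - 2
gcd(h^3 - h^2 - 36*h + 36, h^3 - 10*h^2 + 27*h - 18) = h^2 - 7*h + 6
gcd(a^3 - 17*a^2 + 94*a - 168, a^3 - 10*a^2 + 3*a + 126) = a^2 - 13*a + 42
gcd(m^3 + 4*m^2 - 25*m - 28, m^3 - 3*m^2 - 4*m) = m^2 - 3*m - 4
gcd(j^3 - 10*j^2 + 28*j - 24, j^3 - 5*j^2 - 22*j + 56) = j - 2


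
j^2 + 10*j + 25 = (j + 5)^2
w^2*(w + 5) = w^3 + 5*w^2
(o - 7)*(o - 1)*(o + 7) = o^3 - o^2 - 49*o + 49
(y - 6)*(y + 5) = y^2 - y - 30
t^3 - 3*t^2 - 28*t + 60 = (t - 6)*(t - 2)*(t + 5)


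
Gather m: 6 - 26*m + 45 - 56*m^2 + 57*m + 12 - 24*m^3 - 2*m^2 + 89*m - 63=-24*m^3 - 58*m^2 + 120*m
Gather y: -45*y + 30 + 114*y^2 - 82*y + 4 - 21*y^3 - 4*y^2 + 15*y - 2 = -21*y^3 + 110*y^2 - 112*y + 32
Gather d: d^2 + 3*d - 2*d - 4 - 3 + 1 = d^2 + d - 6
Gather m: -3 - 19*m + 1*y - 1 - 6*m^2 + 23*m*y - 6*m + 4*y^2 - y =-6*m^2 + m*(23*y - 25) + 4*y^2 - 4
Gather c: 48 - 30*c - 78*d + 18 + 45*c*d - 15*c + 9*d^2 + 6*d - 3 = c*(45*d - 45) + 9*d^2 - 72*d + 63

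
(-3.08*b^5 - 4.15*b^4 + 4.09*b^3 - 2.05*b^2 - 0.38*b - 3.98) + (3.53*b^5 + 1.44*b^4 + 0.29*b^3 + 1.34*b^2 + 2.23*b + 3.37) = 0.45*b^5 - 2.71*b^4 + 4.38*b^3 - 0.71*b^2 + 1.85*b - 0.61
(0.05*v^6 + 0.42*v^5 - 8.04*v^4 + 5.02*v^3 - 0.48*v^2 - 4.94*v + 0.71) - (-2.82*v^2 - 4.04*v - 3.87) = 0.05*v^6 + 0.42*v^5 - 8.04*v^4 + 5.02*v^3 + 2.34*v^2 - 0.9*v + 4.58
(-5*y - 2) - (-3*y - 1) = -2*y - 1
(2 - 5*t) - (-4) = 6 - 5*t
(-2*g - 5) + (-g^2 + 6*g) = -g^2 + 4*g - 5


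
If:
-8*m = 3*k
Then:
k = -8*m/3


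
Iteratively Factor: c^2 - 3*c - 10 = (c + 2)*(c - 5)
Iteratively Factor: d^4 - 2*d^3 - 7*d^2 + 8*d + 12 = (d - 3)*(d^3 + d^2 - 4*d - 4) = (d - 3)*(d + 2)*(d^2 - d - 2) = (d - 3)*(d - 2)*(d + 2)*(d + 1)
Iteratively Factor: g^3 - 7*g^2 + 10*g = (g)*(g^2 - 7*g + 10) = g*(g - 5)*(g - 2)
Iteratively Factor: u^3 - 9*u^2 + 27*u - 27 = (u - 3)*(u^2 - 6*u + 9) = (u - 3)^2*(u - 3)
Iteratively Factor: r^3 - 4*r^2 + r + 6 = (r - 3)*(r^2 - r - 2) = (r - 3)*(r - 2)*(r + 1)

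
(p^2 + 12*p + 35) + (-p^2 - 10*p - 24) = 2*p + 11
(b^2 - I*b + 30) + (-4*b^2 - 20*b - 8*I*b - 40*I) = -3*b^2 - 20*b - 9*I*b + 30 - 40*I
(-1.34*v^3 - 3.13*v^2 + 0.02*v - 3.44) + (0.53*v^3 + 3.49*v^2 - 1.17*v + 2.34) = -0.81*v^3 + 0.36*v^2 - 1.15*v - 1.1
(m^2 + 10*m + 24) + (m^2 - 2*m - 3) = 2*m^2 + 8*m + 21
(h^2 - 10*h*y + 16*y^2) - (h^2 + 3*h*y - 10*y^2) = -13*h*y + 26*y^2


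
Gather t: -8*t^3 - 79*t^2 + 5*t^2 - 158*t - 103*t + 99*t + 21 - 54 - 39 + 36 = -8*t^3 - 74*t^2 - 162*t - 36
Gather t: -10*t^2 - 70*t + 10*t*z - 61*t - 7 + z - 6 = -10*t^2 + t*(10*z - 131) + z - 13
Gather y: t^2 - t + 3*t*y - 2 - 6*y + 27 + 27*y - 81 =t^2 - t + y*(3*t + 21) - 56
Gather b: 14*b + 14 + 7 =14*b + 21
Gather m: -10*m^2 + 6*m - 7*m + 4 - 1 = -10*m^2 - m + 3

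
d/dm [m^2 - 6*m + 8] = 2*m - 6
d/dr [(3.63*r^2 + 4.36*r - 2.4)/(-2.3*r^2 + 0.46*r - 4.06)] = (11.6978*r^2 - 40.5156*r - 16.5976)/(5.29*r^4 - 2.116*r^3 + 18.8876*r^2 - 3.7352*r + 16.4836)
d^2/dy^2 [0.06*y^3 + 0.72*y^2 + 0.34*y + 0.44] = 0.36*y + 1.44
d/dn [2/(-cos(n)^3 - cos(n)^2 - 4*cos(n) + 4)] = 2*(3*sin(n)^2 - 2*cos(n) - 7)*sin(n)/(cos(n)^3 + cos(n)^2 + 4*cos(n) - 4)^2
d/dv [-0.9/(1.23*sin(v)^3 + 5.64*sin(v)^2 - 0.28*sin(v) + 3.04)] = (3.321*sin(v)^2 + 10.152*sin(v) - 0.252)*cos(v)/(1.23*sin(v)^3 + 5.64*sin(v)^2 - 0.28*sin(v) + 3.04)^2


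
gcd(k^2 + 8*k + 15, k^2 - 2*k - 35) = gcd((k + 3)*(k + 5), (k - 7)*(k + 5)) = k + 5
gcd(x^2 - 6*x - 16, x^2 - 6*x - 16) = x^2 - 6*x - 16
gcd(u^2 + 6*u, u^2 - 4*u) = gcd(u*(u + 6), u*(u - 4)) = u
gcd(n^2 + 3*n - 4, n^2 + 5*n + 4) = n + 4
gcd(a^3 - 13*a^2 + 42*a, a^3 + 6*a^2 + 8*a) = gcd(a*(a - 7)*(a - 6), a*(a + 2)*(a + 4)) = a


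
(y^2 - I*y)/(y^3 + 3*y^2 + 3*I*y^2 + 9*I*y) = (y - I)/(y^2 + 3*y*(1 + I) + 9*I)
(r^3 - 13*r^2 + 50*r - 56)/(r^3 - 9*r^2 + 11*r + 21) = (r^2 - 6*r + 8)/(r^2 - 2*r - 3)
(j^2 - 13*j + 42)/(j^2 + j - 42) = (j - 7)/(j + 7)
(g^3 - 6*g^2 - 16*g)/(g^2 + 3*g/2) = 2*(g^2 - 6*g - 16)/(2*g + 3)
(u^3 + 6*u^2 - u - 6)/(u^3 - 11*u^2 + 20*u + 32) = (u^2 + 5*u - 6)/(u^2 - 12*u + 32)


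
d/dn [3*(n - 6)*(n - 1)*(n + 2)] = 9*n^2 - 30*n - 24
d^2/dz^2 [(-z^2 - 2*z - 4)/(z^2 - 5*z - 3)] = 14*(-z^3 - 3*z^2 + 6*z - 13)/(z^6 - 15*z^5 + 66*z^4 - 35*z^3 - 198*z^2 - 135*z - 27)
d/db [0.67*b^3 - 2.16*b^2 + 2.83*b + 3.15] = 2.01*b^2 - 4.32*b + 2.83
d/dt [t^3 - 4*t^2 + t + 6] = 3*t^2 - 8*t + 1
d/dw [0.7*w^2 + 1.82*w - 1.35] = 1.4*w + 1.82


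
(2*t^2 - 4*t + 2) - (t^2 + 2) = t^2 - 4*t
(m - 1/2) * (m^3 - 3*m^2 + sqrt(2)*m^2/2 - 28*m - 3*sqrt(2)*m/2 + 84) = m^4 - 7*m^3/2 + sqrt(2)*m^3/2 - 53*m^2/2 - 7*sqrt(2)*m^2/4 + 3*sqrt(2)*m/4 + 98*m - 42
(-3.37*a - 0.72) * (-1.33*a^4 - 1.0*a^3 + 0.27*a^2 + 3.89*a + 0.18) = 4.4821*a^5 + 4.3276*a^4 - 0.1899*a^3 - 13.3037*a^2 - 3.4074*a - 0.1296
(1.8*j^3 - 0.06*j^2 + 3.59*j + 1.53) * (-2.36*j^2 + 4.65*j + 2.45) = -4.248*j^5 + 8.5116*j^4 - 4.3414*j^3 + 12.9357*j^2 + 15.91*j + 3.7485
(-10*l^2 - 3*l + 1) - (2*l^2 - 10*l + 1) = -12*l^2 + 7*l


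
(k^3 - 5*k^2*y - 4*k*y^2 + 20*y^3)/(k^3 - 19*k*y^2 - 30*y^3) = (k - 2*y)/(k + 3*y)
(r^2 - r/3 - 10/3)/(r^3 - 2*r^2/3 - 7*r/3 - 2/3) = (3*r + 5)/(3*r^2 + 4*r + 1)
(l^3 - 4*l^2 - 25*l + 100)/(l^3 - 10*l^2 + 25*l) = (l^2 + l - 20)/(l*(l - 5))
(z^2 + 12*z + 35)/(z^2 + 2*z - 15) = (z + 7)/(z - 3)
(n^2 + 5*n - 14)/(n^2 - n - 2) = (n + 7)/(n + 1)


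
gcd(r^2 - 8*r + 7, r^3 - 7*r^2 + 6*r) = r - 1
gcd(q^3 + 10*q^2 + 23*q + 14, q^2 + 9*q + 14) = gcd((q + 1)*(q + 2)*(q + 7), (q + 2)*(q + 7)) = q^2 + 9*q + 14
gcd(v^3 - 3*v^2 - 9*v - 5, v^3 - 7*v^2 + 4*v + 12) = v + 1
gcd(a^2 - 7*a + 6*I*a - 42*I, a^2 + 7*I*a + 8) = 1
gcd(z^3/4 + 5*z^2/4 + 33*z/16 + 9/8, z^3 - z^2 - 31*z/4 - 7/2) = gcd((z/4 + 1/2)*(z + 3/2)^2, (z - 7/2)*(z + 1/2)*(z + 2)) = z + 2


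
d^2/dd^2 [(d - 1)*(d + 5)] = 2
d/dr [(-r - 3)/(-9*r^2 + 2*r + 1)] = (-9*r^2 - 54*r + 5)/(81*r^4 - 36*r^3 - 14*r^2 + 4*r + 1)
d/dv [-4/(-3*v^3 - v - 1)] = 4*(-9*v^2 - 1)/(3*v^3 + v + 1)^2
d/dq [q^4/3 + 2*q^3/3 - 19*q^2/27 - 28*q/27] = 4*q^3/3 + 2*q^2 - 38*q/27 - 28/27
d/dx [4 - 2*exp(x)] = -2*exp(x)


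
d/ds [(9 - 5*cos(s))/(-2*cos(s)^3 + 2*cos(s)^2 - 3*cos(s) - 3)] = 8*(10*cos(s)^3 - 32*cos(s)^2 + 18*cos(s) - 21)*sin(s)/(4*sin(s)^2 + 9*cos(s) + cos(3*s) + 2)^2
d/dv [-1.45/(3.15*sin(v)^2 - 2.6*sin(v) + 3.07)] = (9.135*sin(v) - 3.77)*cos(v)/(3.15*sin(v)^2 - 2.6*sin(v) + 3.07)^2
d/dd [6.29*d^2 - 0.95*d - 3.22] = 12.58*d - 0.95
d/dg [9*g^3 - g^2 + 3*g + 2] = 27*g^2 - 2*g + 3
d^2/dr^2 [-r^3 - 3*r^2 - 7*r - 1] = -6*r - 6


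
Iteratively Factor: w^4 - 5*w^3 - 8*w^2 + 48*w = (w - 4)*(w^3 - w^2 - 12*w) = (w - 4)^2*(w^2 + 3*w) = w*(w - 4)^2*(w + 3)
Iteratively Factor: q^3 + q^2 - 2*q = (q - 1)*(q^2 + 2*q) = q*(q - 1)*(q + 2)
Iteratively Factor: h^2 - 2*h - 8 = (h - 4)*(h + 2)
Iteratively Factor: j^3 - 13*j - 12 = (j - 4)*(j^2 + 4*j + 3) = (j - 4)*(j + 3)*(j + 1)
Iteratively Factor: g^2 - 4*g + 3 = (g - 3)*(g - 1)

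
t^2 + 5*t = t*(t + 5)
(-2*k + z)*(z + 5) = -2*k*z - 10*k + z^2 + 5*z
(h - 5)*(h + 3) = h^2 - 2*h - 15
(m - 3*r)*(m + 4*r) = m^2 + m*r - 12*r^2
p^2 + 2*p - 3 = (p - 1)*(p + 3)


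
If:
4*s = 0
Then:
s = 0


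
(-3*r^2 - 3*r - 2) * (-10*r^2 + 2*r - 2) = 30*r^4 + 24*r^3 + 20*r^2 + 2*r + 4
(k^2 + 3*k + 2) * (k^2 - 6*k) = k^4 - 3*k^3 - 16*k^2 - 12*k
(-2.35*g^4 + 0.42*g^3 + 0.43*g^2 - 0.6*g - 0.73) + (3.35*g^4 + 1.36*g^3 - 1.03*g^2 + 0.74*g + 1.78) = 1.0*g^4 + 1.78*g^3 - 0.6*g^2 + 0.14*g + 1.05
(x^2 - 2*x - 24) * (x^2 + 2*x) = x^4 - 28*x^2 - 48*x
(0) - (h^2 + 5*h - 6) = -h^2 - 5*h + 6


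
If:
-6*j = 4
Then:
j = -2/3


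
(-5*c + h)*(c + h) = -5*c^2 - 4*c*h + h^2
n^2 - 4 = (n - 2)*(n + 2)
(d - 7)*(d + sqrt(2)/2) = d^2 - 7*d + sqrt(2)*d/2 - 7*sqrt(2)/2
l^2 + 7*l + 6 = (l + 1)*(l + 6)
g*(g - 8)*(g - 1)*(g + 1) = g^4 - 8*g^3 - g^2 + 8*g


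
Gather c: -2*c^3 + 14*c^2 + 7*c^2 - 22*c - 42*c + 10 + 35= -2*c^3 + 21*c^2 - 64*c + 45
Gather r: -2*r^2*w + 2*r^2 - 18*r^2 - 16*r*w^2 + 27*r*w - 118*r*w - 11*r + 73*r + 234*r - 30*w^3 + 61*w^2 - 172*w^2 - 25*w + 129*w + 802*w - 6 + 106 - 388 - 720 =r^2*(-2*w - 16) + r*(-16*w^2 - 91*w + 296) - 30*w^3 - 111*w^2 + 906*w - 1008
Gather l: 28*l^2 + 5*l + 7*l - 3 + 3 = 28*l^2 + 12*l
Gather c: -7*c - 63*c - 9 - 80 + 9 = -70*c - 80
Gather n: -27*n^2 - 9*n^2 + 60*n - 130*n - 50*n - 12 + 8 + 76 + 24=-36*n^2 - 120*n + 96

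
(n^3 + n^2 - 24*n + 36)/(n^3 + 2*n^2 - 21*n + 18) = (n - 2)/(n - 1)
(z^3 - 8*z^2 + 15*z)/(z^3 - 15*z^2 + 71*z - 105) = z/(z - 7)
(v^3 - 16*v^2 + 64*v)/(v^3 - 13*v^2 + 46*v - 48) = v*(v - 8)/(v^2 - 5*v + 6)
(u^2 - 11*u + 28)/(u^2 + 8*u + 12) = (u^2 - 11*u + 28)/(u^2 + 8*u + 12)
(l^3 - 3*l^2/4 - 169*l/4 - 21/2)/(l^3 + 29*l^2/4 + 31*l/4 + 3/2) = (l - 7)/(l + 1)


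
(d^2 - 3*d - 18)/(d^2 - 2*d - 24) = (d + 3)/(d + 4)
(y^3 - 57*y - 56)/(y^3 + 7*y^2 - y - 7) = (y - 8)/(y - 1)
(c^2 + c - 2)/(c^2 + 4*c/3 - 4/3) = 3*(c - 1)/(3*c - 2)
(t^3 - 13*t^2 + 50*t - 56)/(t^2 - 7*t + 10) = (t^2 - 11*t + 28)/(t - 5)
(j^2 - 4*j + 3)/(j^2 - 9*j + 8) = (j - 3)/(j - 8)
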